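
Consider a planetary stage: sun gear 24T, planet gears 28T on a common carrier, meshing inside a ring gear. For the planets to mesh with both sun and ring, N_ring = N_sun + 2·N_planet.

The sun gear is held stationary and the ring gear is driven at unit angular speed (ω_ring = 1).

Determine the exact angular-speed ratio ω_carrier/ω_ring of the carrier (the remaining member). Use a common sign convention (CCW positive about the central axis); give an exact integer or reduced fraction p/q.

N_ring = 24 + 2·28 = 80
24(ω_s−ω_c) = −80(ω_r−ω_c),  ω_s=0, ω_r=1
24(0−ω_c) = −80(1−ω_c)  ⇒  104ω_c = 80  ⇒  ω_c = 10/13
ω_c/ω_r = 10/13

10/13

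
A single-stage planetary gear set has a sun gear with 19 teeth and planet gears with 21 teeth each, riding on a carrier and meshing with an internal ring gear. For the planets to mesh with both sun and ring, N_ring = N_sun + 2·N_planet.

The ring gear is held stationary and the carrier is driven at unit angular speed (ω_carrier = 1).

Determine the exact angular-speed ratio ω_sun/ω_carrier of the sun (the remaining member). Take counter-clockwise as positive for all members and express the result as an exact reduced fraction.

N_ring = 19 + 2·21 = 61
19(ω_s−ω_c) = −61(ω_r−ω_c),  ω_r=0, ω_c=1
ω_s = 1 − (61/19)(0−1) = 80/19
ω_s/ω_c = 80/19

80/19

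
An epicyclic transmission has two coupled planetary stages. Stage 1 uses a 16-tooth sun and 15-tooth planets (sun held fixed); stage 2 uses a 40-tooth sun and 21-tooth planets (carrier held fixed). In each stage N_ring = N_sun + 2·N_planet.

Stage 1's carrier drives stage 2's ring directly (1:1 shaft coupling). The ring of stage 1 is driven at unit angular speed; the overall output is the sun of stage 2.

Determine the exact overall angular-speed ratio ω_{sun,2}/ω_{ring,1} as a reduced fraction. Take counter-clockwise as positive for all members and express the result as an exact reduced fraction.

-943/620

Stage 1: N_ring = 16 + 2·15 = 46
Stage 1: 16(ω_s−ω_c) = −46(ω_r−ω_c),  ω_s=0, ω_r=1
Stage 1: 16(0−ω_c) = −46(1−ω_c)  ⇒  62ω_c = 46  ⇒  ω_c = 23/31
  ⇒ ω_c¹/ω_r¹ = 23/31
Stage 2: N_ring = 40 + 2·21 = 82
Stage 2: 40(ω_s−ω_c) = −82(ω_r−ω_c),  ω_c=0, ω_r=1
Stage 2: ω_s = 0 − (82/40)(1−0) = -41/20
  ⇒ ω_s²/ω_r² = -41/20
Coupling ω_r² = ω_c¹ ⇒ overall = 23/31 × -41/20 = -943/620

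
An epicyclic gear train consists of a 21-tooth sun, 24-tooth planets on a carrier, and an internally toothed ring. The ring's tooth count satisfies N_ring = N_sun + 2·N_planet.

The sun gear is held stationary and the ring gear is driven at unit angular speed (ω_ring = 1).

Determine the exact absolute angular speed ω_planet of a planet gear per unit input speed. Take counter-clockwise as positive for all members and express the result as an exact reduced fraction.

23/16

N_ring = 21 + 2·24 = 69
21(ω_s−ω_c) = −69(ω_r−ω_c),  ω_s=0, ω_r=1
21(0−ω_c) = −69(1−ω_c)  ⇒  90ω_c = 69  ⇒  ω_c = 23/30
sun–planet: 21·(0−23/30) = −24·(ω_p−ω_c)  ⇒  ω_p−ω_c = −(21/24)·(-23/30) = 161/240
ω_p = 23/30 + 161/240 = 23/16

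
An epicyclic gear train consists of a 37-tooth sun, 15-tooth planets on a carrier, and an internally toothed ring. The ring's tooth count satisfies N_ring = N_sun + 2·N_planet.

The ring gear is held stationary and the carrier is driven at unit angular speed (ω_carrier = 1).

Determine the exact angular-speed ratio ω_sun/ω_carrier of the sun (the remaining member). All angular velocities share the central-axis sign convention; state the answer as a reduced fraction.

104/37

N_ring = 37 + 2·15 = 67
37(ω_s−ω_c) = −67(ω_r−ω_c),  ω_r=0, ω_c=1
ω_s = 1 − (67/37)(0−1) = 104/37
ω_s/ω_c = 104/37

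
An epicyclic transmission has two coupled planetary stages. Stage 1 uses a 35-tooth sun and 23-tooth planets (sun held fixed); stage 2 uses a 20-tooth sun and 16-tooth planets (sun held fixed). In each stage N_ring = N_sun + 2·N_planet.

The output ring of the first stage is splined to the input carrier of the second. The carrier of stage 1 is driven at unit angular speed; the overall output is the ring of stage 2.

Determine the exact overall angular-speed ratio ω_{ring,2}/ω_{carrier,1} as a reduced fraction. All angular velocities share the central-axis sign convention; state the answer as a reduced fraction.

232/117

Stage 1: N_ring = 35 + 2·23 = 81
Stage 1: 35(ω_s−ω_c) = −81(ω_r−ω_c),  ω_s=0, ω_c=1
Stage 1: ω_r = 1 − (35/81)(0−1) = 116/81
  ⇒ ω_r¹/ω_c¹ = 116/81
Stage 2: N_ring = 20 + 2·16 = 52
Stage 2: 20(ω_s−ω_c) = −52(ω_r−ω_c),  ω_s=0, ω_c=1
Stage 2: ω_r = 1 − (20/52)(0−1) = 18/13
  ⇒ ω_r²/ω_c² = 18/13
Coupling ω_c² = ω_r¹ ⇒ overall = 116/81 × 18/13 = 232/117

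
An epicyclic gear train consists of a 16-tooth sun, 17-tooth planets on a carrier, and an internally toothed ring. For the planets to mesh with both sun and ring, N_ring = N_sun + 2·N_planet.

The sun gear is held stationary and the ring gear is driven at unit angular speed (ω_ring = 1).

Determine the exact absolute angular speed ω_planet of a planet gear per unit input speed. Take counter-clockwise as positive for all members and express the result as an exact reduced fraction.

N_ring = 16 + 2·17 = 50
16(ω_s−ω_c) = −50(ω_r−ω_c),  ω_s=0, ω_r=1
16(0−ω_c) = −50(1−ω_c)  ⇒  66ω_c = 50  ⇒  ω_c = 25/33
sun–planet: 16·(0−25/33) = −17·(ω_p−ω_c)  ⇒  ω_p−ω_c = −(16/17)·(-25/33) = 400/561
ω_p = 25/33 + 400/561 = 25/17

25/17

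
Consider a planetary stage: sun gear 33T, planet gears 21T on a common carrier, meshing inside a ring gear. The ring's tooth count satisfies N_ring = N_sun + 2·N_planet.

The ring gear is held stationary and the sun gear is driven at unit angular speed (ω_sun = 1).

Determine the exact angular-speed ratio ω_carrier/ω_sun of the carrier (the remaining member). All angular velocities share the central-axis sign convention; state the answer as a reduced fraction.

11/36

N_ring = 33 + 2·21 = 75
33(ω_s−ω_c) = −75(ω_r−ω_c),  ω_r=0, ω_s=1
33(1−ω_c) = −75(0−ω_c)  ⇒  108ω_c = 33  ⇒  ω_c = 11/36
ω_c/ω_s = 11/36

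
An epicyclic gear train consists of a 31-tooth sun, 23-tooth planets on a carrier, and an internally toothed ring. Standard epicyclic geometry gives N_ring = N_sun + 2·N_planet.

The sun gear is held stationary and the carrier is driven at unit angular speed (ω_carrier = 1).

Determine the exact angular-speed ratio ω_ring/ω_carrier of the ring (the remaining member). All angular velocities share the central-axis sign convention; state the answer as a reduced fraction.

N_ring = 31 + 2·23 = 77
31(ω_s−ω_c) = −77(ω_r−ω_c),  ω_s=0, ω_c=1
ω_r = 1 − (31/77)(0−1) = 108/77
ω_r/ω_c = 108/77

108/77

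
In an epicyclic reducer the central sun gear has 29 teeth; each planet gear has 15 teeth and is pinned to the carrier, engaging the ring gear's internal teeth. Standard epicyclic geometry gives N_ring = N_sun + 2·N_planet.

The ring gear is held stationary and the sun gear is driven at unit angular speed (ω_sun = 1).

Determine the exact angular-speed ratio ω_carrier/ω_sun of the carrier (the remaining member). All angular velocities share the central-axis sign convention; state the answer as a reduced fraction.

N_ring = 29 + 2·15 = 59
29(ω_s−ω_c) = −59(ω_r−ω_c),  ω_r=0, ω_s=1
29(1−ω_c) = −59(0−ω_c)  ⇒  88ω_c = 29  ⇒  ω_c = 29/88
ω_c/ω_s = 29/88

29/88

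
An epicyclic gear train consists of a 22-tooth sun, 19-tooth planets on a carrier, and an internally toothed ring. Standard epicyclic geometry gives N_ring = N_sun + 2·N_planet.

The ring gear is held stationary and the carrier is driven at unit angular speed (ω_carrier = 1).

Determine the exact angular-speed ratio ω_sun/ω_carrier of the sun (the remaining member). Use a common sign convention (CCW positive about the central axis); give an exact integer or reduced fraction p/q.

41/11

N_ring = 22 + 2·19 = 60
22(ω_s−ω_c) = −60(ω_r−ω_c),  ω_r=0, ω_c=1
ω_s = 1 − (60/22)(0−1) = 41/11
ω_s/ω_c = 41/11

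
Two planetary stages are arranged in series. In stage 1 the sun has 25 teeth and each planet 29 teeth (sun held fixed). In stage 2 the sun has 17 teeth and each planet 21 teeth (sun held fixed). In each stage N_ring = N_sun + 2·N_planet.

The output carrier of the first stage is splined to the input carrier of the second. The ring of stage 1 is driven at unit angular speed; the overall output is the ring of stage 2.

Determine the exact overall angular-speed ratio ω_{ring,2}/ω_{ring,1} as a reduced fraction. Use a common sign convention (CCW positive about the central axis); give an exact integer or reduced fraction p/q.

1577/1593

Stage 1: N_ring = 25 + 2·29 = 83
Stage 1: 25(ω_s−ω_c) = −83(ω_r−ω_c),  ω_s=0, ω_r=1
Stage 1: 25(0−ω_c) = −83(1−ω_c)  ⇒  108ω_c = 83  ⇒  ω_c = 83/108
  ⇒ ω_c¹/ω_r¹ = 83/108
Stage 2: N_ring = 17 + 2·21 = 59
Stage 2: 17(ω_s−ω_c) = −59(ω_r−ω_c),  ω_s=0, ω_c=1
Stage 2: ω_r = 1 − (17/59)(0−1) = 76/59
  ⇒ ω_r²/ω_c² = 76/59
Coupling ω_c² = ω_c¹ ⇒ overall = 83/108 × 76/59 = 1577/1593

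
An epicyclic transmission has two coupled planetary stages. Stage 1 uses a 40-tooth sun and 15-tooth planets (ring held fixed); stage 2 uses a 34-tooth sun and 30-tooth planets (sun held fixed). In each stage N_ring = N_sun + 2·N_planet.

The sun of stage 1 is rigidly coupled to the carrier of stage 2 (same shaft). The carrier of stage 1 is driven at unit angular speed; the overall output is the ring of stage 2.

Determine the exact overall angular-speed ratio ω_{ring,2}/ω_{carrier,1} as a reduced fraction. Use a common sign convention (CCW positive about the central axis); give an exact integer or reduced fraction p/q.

Stage 1: N_ring = 40 + 2·15 = 70
Stage 1: 40(ω_s−ω_c) = −70(ω_r−ω_c),  ω_r=0, ω_c=1
Stage 1: ω_s = 1 − (70/40)(0−1) = 11/4
  ⇒ ω_s¹/ω_c¹ = 11/4
Stage 2: N_ring = 34 + 2·30 = 94
Stage 2: 34(ω_s−ω_c) = −94(ω_r−ω_c),  ω_s=0, ω_c=1
Stage 2: ω_r = 1 − (34/94)(0−1) = 64/47
  ⇒ ω_r²/ω_c² = 64/47
Coupling ω_c² = ω_s¹ ⇒ overall = 11/4 × 64/47 = 176/47

176/47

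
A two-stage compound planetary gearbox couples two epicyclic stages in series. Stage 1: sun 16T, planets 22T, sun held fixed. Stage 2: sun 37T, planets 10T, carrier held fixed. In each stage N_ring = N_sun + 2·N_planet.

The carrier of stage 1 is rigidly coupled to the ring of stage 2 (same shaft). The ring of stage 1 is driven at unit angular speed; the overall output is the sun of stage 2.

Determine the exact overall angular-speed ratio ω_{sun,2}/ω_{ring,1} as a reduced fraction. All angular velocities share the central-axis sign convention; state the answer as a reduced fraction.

-45/37

Stage 1: N_ring = 16 + 2·22 = 60
Stage 1: 16(ω_s−ω_c) = −60(ω_r−ω_c),  ω_s=0, ω_r=1
Stage 1: 16(0−ω_c) = −60(1−ω_c)  ⇒  76ω_c = 60  ⇒  ω_c = 15/19
  ⇒ ω_c¹/ω_r¹ = 15/19
Stage 2: N_ring = 37 + 2·10 = 57
Stage 2: 37(ω_s−ω_c) = −57(ω_r−ω_c),  ω_c=0, ω_r=1
Stage 2: ω_s = 0 − (57/37)(1−0) = -57/37
  ⇒ ω_s²/ω_r² = -57/37
Coupling ω_r² = ω_c¹ ⇒ overall = 15/19 × -57/37 = -45/37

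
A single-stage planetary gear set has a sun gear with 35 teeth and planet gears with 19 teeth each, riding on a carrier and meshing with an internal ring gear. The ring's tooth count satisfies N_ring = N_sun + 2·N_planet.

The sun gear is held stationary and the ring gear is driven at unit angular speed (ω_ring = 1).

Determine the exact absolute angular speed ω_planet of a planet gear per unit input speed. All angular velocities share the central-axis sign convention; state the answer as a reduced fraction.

73/38

N_ring = 35 + 2·19 = 73
35(ω_s−ω_c) = −73(ω_r−ω_c),  ω_s=0, ω_r=1
35(0−ω_c) = −73(1−ω_c)  ⇒  108ω_c = 73  ⇒  ω_c = 73/108
sun–planet: 35·(0−73/108) = −19·(ω_p−ω_c)  ⇒  ω_p−ω_c = −(35/19)·(-73/108) = 2555/2052
ω_p = 73/108 + 2555/2052 = 73/38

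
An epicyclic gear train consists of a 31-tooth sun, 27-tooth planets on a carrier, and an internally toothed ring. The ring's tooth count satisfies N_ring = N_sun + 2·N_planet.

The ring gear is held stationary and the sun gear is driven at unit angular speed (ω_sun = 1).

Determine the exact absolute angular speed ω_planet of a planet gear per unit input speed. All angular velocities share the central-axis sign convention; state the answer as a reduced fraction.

-31/54

N_ring = 31 + 2·27 = 85
31(ω_s−ω_c) = −85(ω_r−ω_c),  ω_r=0, ω_s=1
31(1−ω_c) = −85(0−ω_c)  ⇒  116ω_c = 31  ⇒  ω_c = 31/116
sun–planet: 31·(1−31/116) = −27·(ω_p−ω_c)  ⇒  ω_p−ω_c = −(31/27)·(85/116) = -2635/3132
ω_p = 31/116 − 2635/3132 = -31/54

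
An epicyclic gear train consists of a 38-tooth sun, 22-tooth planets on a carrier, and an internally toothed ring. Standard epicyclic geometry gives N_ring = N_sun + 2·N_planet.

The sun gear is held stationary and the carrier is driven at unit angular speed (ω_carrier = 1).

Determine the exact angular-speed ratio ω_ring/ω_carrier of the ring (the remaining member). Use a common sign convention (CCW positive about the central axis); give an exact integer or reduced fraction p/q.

N_ring = 38 + 2·22 = 82
38(ω_s−ω_c) = −82(ω_r−ω_c),  ω_s=0, ω_c=1
ω_r = 1 − (38/82)(0−1) = 60/41
ω_r/ω_c = 60/41

60/41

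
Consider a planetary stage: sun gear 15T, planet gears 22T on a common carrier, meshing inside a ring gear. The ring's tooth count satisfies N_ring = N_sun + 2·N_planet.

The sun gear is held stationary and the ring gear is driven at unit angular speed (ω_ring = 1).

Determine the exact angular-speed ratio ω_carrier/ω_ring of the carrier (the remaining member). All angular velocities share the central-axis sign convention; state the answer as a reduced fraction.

59/74

N_ring = 15 + 2·22 = 59
15(ω_s−ω_c) = −59(ω_r−ω_c),  ω_s=0, ω_r=1
15(0−ω_c) = −59(1−ω_c)  ⇒  74ω_c = 59  ⇒  ω_c = 59/74
ω_c/ω_r = 59/74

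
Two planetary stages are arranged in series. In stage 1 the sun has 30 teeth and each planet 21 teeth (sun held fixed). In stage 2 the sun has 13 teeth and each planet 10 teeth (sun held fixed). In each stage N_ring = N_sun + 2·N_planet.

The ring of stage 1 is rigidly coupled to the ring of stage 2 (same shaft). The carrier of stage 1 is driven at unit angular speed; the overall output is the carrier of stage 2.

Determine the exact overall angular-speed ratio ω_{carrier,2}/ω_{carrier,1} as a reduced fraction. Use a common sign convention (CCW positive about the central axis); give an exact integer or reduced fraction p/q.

187/184

Stage 1: N_ring = 30 + 2·21 = 72
Stage 1: 30(ω_s−ω_c) = −72(ω_r−ω_c),  ω_s=0, ω_c=1
Stage 1: ω_r = 1 − (30/72)(0−1) = 17/12
  ⇒ ω_r¹/ω_c¹ = 17/12
Stage 2: N_ring = 13 + 2·10 = 33
Stage 2: 13(ω_s−ω_c) = −33(ω_r−ω_c),  ω_s=0, ω_r=1
Stage 2: 13(0−ω_c) = −33(1−ω_c)  ⇒  46ω_c = 33  ⇒  ω_c = 33/46
  ⇒ ω_c²/ω_r² = 33/46
Coupling ω_r² = ω_r¹ ⇒ overall = 17/12 × 33/46 = 187/184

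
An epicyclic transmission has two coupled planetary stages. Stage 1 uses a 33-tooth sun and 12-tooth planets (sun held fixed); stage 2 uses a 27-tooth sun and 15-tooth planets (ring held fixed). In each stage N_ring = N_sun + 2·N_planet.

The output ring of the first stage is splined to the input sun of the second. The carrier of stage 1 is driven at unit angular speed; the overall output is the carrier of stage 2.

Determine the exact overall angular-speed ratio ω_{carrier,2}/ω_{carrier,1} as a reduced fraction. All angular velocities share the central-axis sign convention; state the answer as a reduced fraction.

135/266

Stage 1: N_ring = 33 + 2·12 = 57
Stage 1: 33(ω_s−ω_c) = −57(ω_r−ω_c),  ω_s=0, ω_c=1
Stage 1: ω_r = 1 − (33/57)(0−1) = 30/19
  ⇒ ω_r¹/ω_c¹ = 30/19
Stage 2: N_ring = 27 + 2·15 = 57
Stage 2: 27(ω_s−ω_c) = −57(ω_r−ω_c),  ω_r=0, ω_s=1
Stage 2: 27(1−ω_c) = −57(0−ω_c)  ⇒  84ω_c = 27  ⇒  ω_c = 9/28
  ⇒ ω_c²/ω_s² = 9/28
Coupling ω_s² = ω_r¹ ⇒ overall = 30/19 × 9/28 = 135/266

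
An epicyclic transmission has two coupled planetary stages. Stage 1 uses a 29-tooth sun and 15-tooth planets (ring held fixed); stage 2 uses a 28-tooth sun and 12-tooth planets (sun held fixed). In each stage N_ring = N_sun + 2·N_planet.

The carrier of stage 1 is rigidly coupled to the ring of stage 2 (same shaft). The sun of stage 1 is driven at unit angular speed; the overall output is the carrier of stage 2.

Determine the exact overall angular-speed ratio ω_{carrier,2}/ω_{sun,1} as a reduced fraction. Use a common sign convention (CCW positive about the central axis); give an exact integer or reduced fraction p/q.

377/1760

Stage 1: N_ring = 29 + 2·15 = 59
Stage 1: 29(ω_s−ω_c) = −59(ω_r−ω_c),  ω_r=0, ω_s=1
Stage 1: 29(1−ω_c) = −59(0−ω_c)  ⇒  88ω_c = 29  ⇒  ω_c = 29/88
  ⇒ ω_c¹/ω_s¹ = 29/88
Stage 2: N_ring = 28 + 2·12 = 52
Stage 2: 28(ω_s−ω_c) = −52(ω_r−ω_c),  ω_s=0, ω_r=1
Stage 2: 28(0−ω_c) = −52(1−ω_c)  ⇒  80ω_c = 52  ⇒  ω_c = 13/20
  ⇒ ω_c²/ω_r² = 13/20
Coupling ω_r² = ω_c¹ ⇒ overall = 29/88 × 13/20 = 377/1760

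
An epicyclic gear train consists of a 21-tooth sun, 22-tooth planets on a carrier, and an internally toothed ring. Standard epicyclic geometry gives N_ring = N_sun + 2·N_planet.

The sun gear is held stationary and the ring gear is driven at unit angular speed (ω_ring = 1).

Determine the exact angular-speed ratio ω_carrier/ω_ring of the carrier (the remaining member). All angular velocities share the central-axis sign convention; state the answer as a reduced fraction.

N_ring = 21 + 2·22 = 65
21(ω_s−ω_c) = −65(ω_r−ω_c),  ω_s=0, ω_r=1
21(0−ω_c) = −65(1−ω_c)  ⇒  86ω_c = 65  ⇒  ω_c = 65/86
ω_c/ω_r = 65/86

65/86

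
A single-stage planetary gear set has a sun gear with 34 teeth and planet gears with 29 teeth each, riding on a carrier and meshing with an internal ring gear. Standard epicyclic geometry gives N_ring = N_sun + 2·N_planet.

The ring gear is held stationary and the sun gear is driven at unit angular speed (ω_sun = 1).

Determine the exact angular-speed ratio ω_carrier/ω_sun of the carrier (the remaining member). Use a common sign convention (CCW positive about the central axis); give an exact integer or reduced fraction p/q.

17/63

N_ring = 34 + 2·29 = 92
34(ω_s−ω_c) = −92(ω_r−ω_c),  ω_r=0, ω_s=1
34(1−ω_c) = −92(0−ω_c)  ⇒  126ω_c = 34  ⇒  ω_c = 17/63
ω_c/ω_s = 17/63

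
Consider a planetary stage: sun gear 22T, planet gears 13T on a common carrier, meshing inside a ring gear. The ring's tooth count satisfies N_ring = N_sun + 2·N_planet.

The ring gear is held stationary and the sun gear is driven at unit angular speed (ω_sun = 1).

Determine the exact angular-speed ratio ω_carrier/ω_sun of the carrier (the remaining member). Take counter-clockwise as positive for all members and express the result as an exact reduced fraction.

N_ring = 22 + 2·13 = 48
22(ω_s−ω_c) = −48(ω_r−ω_c),  ω_r=0, ω_s=1
22(1−ω_c) = −48(0−ω_c)  ⇒  70ω_c = 22  ⇒  ω_c = 11/35
ω_c/ω_s = 11/35

11/35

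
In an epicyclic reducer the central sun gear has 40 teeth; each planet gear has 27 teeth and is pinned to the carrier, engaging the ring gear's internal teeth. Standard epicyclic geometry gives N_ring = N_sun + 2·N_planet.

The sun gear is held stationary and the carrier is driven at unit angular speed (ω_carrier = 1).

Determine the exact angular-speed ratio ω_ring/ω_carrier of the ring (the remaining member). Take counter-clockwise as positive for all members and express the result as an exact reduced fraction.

N_ring = 40 + 2·27 = 94
40(ω_s−ω_c) = −94(ω_r−ω_c),  ω_s=0, ω_c=1
ω_r = 1 − (40/94)(0−1) = 67/47
ω_r/ω_c = 67/47

67/47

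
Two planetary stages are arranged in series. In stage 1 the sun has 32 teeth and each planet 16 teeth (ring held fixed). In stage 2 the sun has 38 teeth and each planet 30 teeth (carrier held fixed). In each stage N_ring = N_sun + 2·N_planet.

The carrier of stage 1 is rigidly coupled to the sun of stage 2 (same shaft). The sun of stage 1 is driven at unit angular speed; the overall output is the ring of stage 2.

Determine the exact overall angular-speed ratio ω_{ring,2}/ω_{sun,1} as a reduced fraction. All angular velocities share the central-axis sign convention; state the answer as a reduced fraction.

-19/147

Stage 1: N_ring = 32 + 2·16 = 64
Stage 1: 32(ω_s−ω_c) = −64(ω_r−ω_c),  ω_r=0, ω_s=1
Stage 1: 32(1−ω_c) = −64(0−ω_c)  ⇒  96ω_c = 32  ⇒  ω_c = 1/3
  ⇒ ω_c¹/ω_s¹ = 1/3
Stage 2: N_ring = 38 + 2·30 = 98
Stage 2: 38(ω_s−ω_c) = −98(ω_r−ω_c),  ω_c=0, ω_s=1
Stage 2: ω_r = 0 − (38/98)(1−0) = -19/49
  ⇒ ω_r²/ω_s² = -19/49
Coupling ω_s² = ω_c¹ ⇒ overall = 1/3 × -19/49 = -19/147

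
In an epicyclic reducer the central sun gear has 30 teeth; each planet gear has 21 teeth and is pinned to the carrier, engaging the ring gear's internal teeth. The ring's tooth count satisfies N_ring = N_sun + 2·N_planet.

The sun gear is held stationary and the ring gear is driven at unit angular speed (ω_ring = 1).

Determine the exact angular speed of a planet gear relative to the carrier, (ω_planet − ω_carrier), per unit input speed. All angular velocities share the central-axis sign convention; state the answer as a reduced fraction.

120/119

N_ring = 30 + 2·21 = 72
30(ω_s−ω_c) = −72(ω_r−ω_c),  ω_s=0, ω_r=1
30(0−ω_c) = −72(1−ω_c)  ⇒  102ω_c = 72  ⇒  ω_c = 12/17
sun–planet: 30·(0−12/17) = −21·(ω_p−ω_c)  ⇒  ω_p−ω_c = −(30/21)·(-12/17) = 120/119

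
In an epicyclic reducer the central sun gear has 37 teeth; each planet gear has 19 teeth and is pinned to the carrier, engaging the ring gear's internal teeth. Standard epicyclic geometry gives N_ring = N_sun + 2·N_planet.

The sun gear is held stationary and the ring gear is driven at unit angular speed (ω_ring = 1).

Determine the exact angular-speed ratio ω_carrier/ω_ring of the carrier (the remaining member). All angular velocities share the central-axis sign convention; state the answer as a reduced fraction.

N_ring = 37 + 2·19 = 75
37(ω_s−ω_c) = −75(ω_r−ω_c),  ω_s=0, ω_r=1
37(0−ω_c) = −75(1−ω_c)  ⇒  112ω_c = 75  ⇒  ω_c = 75/112
ω_c/ω_r = 75/112

75/112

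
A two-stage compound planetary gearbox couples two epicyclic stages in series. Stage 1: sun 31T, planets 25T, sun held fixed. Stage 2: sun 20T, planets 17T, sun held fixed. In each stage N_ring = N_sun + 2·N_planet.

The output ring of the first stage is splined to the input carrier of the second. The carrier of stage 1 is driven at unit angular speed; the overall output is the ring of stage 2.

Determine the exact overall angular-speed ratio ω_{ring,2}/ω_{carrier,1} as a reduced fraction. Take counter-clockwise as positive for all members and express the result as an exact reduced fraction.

Stage 1: N_ring = 31 + 2·25 = 81
Stage 1: 31(ω_s−ω_c) = −81(ω_r−ω_c),  ω_s=0, ω_c=1
Stage 1: ω_r = 1 − (31/81)(0−1) = 112/81
  ⇒ ω_r¹/ω_c¹ = 112/81
Stage 2: N_ring = 20 + 2·17 = 54
Stage 2: 20(ω_s−ω_c) = −54(ω_r−ω_c),  ω_s=0, ω_c=1
Stage 2: ω_r = 1 − (20/54)(0−1) = 37/27
  ⇒ ω_r²/ω_c² = 37/27
Coupling ω_c² = ω_r¹ ⇒ overall = 112/81 × 37/27 = 4144/2187

4144/2187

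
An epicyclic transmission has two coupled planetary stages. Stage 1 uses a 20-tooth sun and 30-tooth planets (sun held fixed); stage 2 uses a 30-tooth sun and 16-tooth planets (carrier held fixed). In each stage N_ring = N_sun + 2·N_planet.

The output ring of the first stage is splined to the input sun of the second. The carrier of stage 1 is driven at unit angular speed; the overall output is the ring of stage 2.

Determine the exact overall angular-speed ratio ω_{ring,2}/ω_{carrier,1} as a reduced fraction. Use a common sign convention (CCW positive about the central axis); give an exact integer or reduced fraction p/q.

Stage 1: N_ring = 20 + 2·30 = 80
Stage 1: 20(ω_s−ω_c) = −80(ω_r−ω_c),  ω_s=0, ω_c=1
Stage 1: ω_r = 1 − (20/80)(0−1) = 5/4
  ⇒ ω_r¹/ω_c¹ = 5/4
Stage 2: N_ring = 30 + 2·16 = 62
Stage 2: 30(ω_s−ω_c) = −62(ω_r−ω_c),  ω_c=0, ω_s=1
Stage 2: ω_r = 0 − (30/62)(1−0) = -15/31
  ⇒ ω_r²/ω_s² = -15/31
Coupling ω_s² = ω_r¹ ⇒ overall = 5/4 × -15/31 = -75/124

-75/124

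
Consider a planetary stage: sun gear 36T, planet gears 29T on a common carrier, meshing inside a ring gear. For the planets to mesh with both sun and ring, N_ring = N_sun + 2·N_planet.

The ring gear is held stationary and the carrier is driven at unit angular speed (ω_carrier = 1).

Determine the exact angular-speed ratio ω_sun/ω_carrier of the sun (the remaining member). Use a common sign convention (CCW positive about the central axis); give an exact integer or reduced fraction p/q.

N_ring = 36 + 2·29 = 94
36(ω_s−ω_c) = −94(ω_r−ω_c),  ω_r=0, ω_c=1
ω_s = 1 − (94/36)(0−1) = 65/18
ω_s/ω_c = 65/18

65/18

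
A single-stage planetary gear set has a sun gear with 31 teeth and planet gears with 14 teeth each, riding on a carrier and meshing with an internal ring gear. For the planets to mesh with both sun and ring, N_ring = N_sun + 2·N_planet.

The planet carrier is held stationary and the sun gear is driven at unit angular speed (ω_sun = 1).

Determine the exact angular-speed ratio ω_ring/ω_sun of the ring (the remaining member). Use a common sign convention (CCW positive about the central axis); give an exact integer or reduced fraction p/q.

N_ring = 31 + 2·14 = 59
31(ω_s−ω_c) = −59(ω_r−ω_c),  ω_c=0, ω_s=1
ω_r = 0 − (31/59)(1−0) = -31/59
ω_r/ω_s = -31/59

-31/59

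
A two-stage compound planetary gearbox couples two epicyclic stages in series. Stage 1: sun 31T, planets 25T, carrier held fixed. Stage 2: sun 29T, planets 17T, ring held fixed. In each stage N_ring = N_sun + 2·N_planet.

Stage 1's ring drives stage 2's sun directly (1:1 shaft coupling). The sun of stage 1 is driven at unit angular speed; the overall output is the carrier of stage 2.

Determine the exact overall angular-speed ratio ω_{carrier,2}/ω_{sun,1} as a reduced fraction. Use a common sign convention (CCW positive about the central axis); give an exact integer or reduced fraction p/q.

Stage 1: N_ring = 31 + 2·25 = 81
Stage 1: 31(ω_s−ω_c) = −81(ω_r−ω_c),  ω_c=0, ω_s=1
Stage 1: ω_r = 0 − (31/81)(1−0) = -31/81
  ⇒ ω_r¹/ω_s¹ = -31/81
Stage 2: N_ring = 29 + 2·17 = 63
Stage 2: 29(ω_s−ω_c) = −63(ω_r−ω_c),  ω_r=0, ω_s=1
Stage 2: 29(1−ω_c) = −63(0−ω_c)  ⇒  92ω_c = 29  ⇒  ω_c = 29/92
  ⇒ ω_c²/ω_s² = 29/92
Coupling ω_s² = ω_r¹ ⇒ overall = -31/81 × 29/92 = -899/7452

-899/7452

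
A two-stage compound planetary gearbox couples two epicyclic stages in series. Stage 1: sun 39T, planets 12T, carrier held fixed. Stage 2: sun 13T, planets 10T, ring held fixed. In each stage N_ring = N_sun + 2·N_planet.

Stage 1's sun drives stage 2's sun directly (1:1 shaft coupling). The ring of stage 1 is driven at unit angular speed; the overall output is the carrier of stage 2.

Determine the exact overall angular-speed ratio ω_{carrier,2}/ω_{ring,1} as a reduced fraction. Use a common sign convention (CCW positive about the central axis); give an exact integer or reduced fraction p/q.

Stage 1: N_ring = 39 + 2·12 = 63
Stage 1: 39(ω_s−ω_c) = −63(ω_r−ω_c),  ω_c=0, ω_r=1
Stage 1: ω_s = 0 − (63/39)(1−0) = -21/13
  ⇒ ω_s¹/ω_r¹ = -21/13
Stage 2: N_ring = 13 + 2·10 = 33
Stage 2: 13(ω_s−ω_c) = −33(ω_r−ω_c),  ω_r=0, ω_s=1
Stage 2: 13(1−ω_c) = −33(0−ω_c)  ⇒  46ω_c = 13  ⇒  ω_c = 13/46
  ⇒ ω_c²/ω_s² = 13/46
Coupling ω_s² = ω_s¹ ⇒ overall = -21/13 × 13/46 = -21/46

-21/46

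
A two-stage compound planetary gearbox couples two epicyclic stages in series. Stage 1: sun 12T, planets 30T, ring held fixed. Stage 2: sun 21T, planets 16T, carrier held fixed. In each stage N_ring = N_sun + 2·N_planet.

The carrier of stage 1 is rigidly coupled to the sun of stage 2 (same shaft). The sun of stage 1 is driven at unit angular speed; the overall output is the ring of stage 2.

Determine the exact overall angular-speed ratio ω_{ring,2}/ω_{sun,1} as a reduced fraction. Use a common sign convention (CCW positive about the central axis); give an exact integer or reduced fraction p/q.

-3/53

Stage 1: N_ring = 12 + 2·30 = 72
Stage 1: 12(ω_s−ω_c) = −72(ω_r−ω_c),  ω_r=0, ω_s=1
Stage 1: 12(1−ω_c) = −72(0−ω_c)  ⇒  84ω_c = 12  ⇒  ω_c = 1/7
  ⇒ ω_c¹/ω_s¹ = 1/7
Stage 2: N_ring = 21 + 2·16 = 53
Stage 2: 21(ω_s−ω_c) = −53(ω_r−ω_c),  ω_c=0, ω_s=1
Stage 2: ω_r = 0 − (21/53)(1−0) = -21/53
  ⇒ ω_r²/ω_s² = -21/53
Coupling ω_s² = ω_c¹ ⇒ overall = 1/7 × -21/53 = -3/53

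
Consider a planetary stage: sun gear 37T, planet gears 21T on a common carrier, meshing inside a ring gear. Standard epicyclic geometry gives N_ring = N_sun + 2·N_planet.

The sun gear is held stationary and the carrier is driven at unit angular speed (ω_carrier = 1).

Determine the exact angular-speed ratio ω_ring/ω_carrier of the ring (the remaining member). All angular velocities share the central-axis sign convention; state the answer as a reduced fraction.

116/79

N_ring = 37 + 2·21 = 79
37(ω_s−ω_c) = −79(ω_r−ω_c),  ω_s=0, ω_c=1
ω_r = 1 − (37/79)(0−1) = 116/79
ω_r/ω_c = 116/79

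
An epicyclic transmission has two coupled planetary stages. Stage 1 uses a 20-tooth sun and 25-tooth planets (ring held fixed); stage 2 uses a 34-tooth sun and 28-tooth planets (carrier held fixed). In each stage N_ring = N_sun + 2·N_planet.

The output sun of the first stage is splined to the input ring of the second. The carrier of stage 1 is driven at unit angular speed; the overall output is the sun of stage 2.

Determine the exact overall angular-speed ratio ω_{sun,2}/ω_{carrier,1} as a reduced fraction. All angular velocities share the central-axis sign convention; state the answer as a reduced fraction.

-405/34

Stage 1: N_ring = 20 + 2·25 = 70
Stage 1: 20(ω_s−ω_c) = −70(ω_r−ω_c),  ω_r=0, ω_c=1
Stage 1: ω_s = 1 − (70/20)(0−1) = 9/2
  ⇒ ω_s¹/ω_c¹ = 9/2
Stage 2: N_ring = 34 + 2·28 = 90
Stage 2: 34(ω_s−ω_c) = −90(ω_r−ω_c),  ω_c=0, ω_r=1
Stage 2: ω_s = 0 − (90/34)(1−0) = -45/17
  ⇒ ω_s²/ω_r² = -45/17
Coupling ω_r² = ω_s¹ ⇒ overall = 9/2 × -45/17 = -405/34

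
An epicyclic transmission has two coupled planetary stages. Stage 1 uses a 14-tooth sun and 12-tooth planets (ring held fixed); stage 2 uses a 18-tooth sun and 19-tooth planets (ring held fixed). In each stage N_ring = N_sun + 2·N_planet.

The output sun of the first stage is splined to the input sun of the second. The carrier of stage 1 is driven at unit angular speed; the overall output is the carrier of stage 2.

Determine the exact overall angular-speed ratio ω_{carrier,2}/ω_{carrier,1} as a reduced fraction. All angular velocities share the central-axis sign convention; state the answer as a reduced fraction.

Stage 1: N_ring = 14 + 2·12 = 38
Stage 1: 14(ω_s−ω_c) = −38(ω_r−ω_c),  ω_r=0, ω_c=1
Stage 1: ω_s = 1 − (38/14)(0−1) = 26/7
  ⇒ ω_s¹/ω_c¹ = 26/7
Stage 2: N_ring = 18 + 2·19 = 56
Stage 2: 18(ω_s−ω_c) = −56(ω_r−ω_c),  ω_r=0, ω_s=1
Stage 2: 18(1−ω_c) = −56(0−ω_c)  ⇒  74ω_c = 18  ⇒  ω_c = 9/37
  ⇒ ω_c²/ω_s² = 9/37
Coupling ω_s² = ω_s¹ ⇒ overall = 26/7 × 9/37 = 234/259

234/259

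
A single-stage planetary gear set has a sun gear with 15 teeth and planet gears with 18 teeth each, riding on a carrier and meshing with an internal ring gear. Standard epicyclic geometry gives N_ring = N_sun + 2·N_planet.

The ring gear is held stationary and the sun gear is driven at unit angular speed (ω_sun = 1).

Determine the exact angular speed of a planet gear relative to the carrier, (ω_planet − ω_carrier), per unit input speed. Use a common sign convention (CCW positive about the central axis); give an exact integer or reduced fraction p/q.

N_ring = 15 + 2·18 = 51
15(ω_s−ω_c) = −51(ω_r−ω_c),  ω_r=0, ω_s=1
15(1−ω_c) = −51(0−ω_c)  ⇒  66ω_c = 15  ⇒  ω_c = 5/22
sun–planet: 15·(1−5/22) = −18·(ω_p−ω_c)  ⇒  ω_p−ω_c = −(15/18)·(17/22) = -85/132

-85/132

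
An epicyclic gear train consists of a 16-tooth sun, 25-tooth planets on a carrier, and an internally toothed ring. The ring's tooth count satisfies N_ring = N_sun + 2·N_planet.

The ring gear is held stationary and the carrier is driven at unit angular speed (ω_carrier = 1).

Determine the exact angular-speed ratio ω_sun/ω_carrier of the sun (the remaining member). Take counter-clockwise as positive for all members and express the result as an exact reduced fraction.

41/8

N_ring = 16 + 2·25 = 66
16(ω_s−ω_c) = −66(ω_r−ω_c),  ω_r=0, ω_c=1
ω_s = 1 − (66/16)(0−1) = 41/8
ω_s/ω_c = 41/8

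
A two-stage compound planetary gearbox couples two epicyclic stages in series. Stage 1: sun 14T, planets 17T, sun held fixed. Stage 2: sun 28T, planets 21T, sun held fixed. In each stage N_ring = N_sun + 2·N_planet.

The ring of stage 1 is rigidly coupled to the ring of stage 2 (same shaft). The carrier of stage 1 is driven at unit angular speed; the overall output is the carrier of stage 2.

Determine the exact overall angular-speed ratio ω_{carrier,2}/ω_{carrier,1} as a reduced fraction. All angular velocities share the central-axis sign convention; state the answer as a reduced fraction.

Stage 1: N_ring = 14 + 2·17 = 48
Stage 1: 14(ω_s−ω_c) = −48(ω_r−ω_c),  ω_s=0, ω_c=1
Stage 1: ω_r = 1 − (14/48)(0−1) = 31/24
  ⇒ ω_r¹/ω_c¹ = 31/24
Stage 2: N_ring = 28 + 2·21 = 70
Stage 2: 28(ω_s−ω_c) = −70(ω_r−ω_c),  ω_s=0, ω_r=1
Stage 2: 28(0−ω_c) = −70(1−ω_c)  ⇒  98ω_c = 70  ⇒  ω_c = 5/7
  ⇒ ω_c²/ω_r² = 5/7
Coupling ω_r² = ω_r¹ ⇒ overall = 31/24 × 5/7 = 155/168

155/168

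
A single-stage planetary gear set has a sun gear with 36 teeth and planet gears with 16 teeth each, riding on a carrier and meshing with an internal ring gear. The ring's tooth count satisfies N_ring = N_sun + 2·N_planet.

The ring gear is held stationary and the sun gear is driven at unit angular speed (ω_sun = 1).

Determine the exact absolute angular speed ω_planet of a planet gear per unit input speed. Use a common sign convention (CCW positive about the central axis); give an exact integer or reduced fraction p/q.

N_ring = 36 + 2·16 = 68
36(ω_s−ω_c) = −68(ω_r−ω_c),  ω_r=0, ω_s=1
36(1−ω_c) = −68(0−ω_c)  ⇒  104ω_c = 36  ⇒  ω_c = 9/26
sun–planet: 36·(1−9/26) = −16·(ω_p−ω_c)  ⇒  ω_p−ω_c = −(36/16)·(17/26) = -153/104
ω_p = 9/26 − 153/104 = -9/8

-9/8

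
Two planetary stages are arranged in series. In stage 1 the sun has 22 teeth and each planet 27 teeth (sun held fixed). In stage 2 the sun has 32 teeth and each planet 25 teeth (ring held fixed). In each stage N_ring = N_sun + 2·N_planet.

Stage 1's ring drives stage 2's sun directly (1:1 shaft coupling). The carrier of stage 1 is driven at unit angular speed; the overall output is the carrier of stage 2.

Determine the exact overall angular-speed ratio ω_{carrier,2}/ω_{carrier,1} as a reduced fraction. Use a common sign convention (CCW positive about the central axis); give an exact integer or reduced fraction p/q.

Stage 1: N_ring = 22 + 2·27 = 76
Stage 1: 22(ω_s−ω_c) = −76(ω_r−ω_c),  ω_s=0, ω_c=1
Stage 1: ω_r = 1 − (22/76)(0−1) = 49/38
  ⇒ ω_r¹/ω_c¹ = 49/38
Stage 2: N_ring = 32 + 2·25 = 82
Stage 2: 32(ω_s−ω_c) = −82(ω_r−ω_c),  ω_r=0, ω_s=1
Stage 2: 32(1−ω_c) = −82(0−ω_c)  ⇒  114ω_c = 32  ⇒  ω_c = 16/57
  ⇒ ω_c²/ω_s² = 16/57
Coupling ω_s² = ω_r¹ ⇒ overall = 49/38 × 16/57 = 392/1083

392/1083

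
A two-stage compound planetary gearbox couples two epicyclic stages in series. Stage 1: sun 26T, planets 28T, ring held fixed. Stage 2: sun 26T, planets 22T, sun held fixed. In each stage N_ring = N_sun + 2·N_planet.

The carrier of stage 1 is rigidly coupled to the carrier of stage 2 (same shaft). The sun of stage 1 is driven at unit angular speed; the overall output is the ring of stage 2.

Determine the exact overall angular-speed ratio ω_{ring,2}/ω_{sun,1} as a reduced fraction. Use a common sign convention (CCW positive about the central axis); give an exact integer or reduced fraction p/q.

104/315

Stage 1: N_ring = 26 + 2·28 = 82
Stage 1: 26(ω_s−ω_c) = −82(ω_r−ω_c),  ω_r=0, ω_s=1
Stage 1: 26(1−ω_c) = −82(0−ω_c)  ⇒  108ω_c = 26  ⇒  ω_c = 13/54
  ⇒ ω_c¹/ω_s¹ = 13/54
Stage 2: N_ring = 26 + 2·22 = 70
Stage 2: 26(ω_s−ω_c) = −70(ω_r−ω_c),  ω_s=0, ω_c=1
Stage 2: ω_r = 1 − (26/70)(0−1) = 48/35
  ⇒ ω_r²/ω_c² = 48/35
Coupling ω_c² = ω_c¹ ⇒ overall = 13/54 × 48/35 = 104/315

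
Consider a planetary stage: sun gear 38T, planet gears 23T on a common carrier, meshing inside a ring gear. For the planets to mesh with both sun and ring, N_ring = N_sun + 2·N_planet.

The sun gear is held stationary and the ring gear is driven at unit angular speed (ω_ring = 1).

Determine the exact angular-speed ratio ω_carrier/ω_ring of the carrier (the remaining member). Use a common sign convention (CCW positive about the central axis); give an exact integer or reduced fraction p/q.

N_ring = 38 + 2·23 = 84
38(ω_s−ω_c) = −84(ω_r−ω_c),  ω_s=0, ω_r=1
38(0−ω_c) = −84(1−ω_c)  ⇒  122ω_c = 84  ⇒  ω_c = 42/61
ω_c/ω_r = 42/61

42/61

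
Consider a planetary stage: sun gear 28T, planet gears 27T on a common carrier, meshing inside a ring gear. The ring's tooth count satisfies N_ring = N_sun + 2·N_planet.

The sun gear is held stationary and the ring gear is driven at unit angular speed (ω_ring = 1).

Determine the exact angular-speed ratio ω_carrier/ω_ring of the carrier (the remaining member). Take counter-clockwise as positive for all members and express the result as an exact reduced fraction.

41/55

N_ring = 28 + 2·27 = 82
28(ω_s−ω_c) = −82(ω_r−ω_c),  ω_s=0, ω_r=1
28(0−ω_c) = −82(1−ω_c)  ⇒  110ω_c = 82  ⇒  ω_c = 41/55
ω_c/ω_r = 41/55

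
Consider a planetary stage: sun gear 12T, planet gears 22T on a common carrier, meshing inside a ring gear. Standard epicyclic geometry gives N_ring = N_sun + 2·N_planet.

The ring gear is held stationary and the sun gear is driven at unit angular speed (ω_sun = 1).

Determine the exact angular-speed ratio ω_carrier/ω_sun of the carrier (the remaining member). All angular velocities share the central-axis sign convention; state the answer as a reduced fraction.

3/17

N_ring = 12 + 2·22 = 56
12(ω_s−ω_c) = −56(ω_r−ω_c),  ω_r=0, ω_s=1
12(1−ω_c) = −56(0−ω_c)  ⇒  68ω_c = 12  ⇒  ω_c = 3/17
ω_c/ω_s = 3/17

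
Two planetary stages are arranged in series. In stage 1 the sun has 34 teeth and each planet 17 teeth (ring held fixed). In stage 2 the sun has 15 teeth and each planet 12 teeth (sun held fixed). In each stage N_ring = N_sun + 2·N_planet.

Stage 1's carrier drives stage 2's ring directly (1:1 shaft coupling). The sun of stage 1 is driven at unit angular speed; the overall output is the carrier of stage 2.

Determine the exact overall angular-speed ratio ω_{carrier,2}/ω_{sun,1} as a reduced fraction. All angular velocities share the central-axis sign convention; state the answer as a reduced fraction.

13/54

Stage 1: N_ring = 34 + 2·17 = 68
Stage 1: 34(ω_s−ω_c) = −68(ω_r−ω_c),  ω_r=0, ω_s=1
Stage 1: 34(1−ω_c) = −68(0−ω_c)  ⇒  102ω_c = 34  ⇒  ω_c = 1/3
  ⇒ ω_c¹/ω_s¹ = 1/3
Stage 2: N_ring = 15 + 2·12 = 39
Stage 2: 15(ω_s−ω_c) = −39(ω_r−ω_c),  ω_s=0, ω_r=1
Stage 2: 15(0−ω_c) = −39(1−ω_c)  ⇒  54ω_c = 39  ⇒  ω_c = 13/18
  ⇒ ω_c²/ω_r² = 13/18
Coupling ω_r² = ω_c¹ ⇒ overall = 1/3 × 13/18 = 13/54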